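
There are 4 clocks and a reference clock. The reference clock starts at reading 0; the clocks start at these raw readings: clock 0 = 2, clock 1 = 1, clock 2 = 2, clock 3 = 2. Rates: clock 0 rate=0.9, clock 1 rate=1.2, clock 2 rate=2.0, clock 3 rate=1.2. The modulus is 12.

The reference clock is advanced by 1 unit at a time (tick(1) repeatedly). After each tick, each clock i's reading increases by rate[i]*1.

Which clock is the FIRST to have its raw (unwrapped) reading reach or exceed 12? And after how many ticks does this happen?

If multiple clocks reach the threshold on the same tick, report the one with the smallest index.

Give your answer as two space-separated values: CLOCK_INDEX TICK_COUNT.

clock 0: start=2, rate=0.9, needs 12-2 = 10; ticks = ceil(10/0.9) = ceil(11.1111) = 12; reading at tick 12 = 2 + 0.9*12 = 12.8000
clock 1: start=1, rate=1.2, needs 12-1 = 11; ticks = ceil(11/1.2) = ceil(9.1667) = 10; reading at tick 10 = 1 + 1.2*10 = 13.0000
clock 2: start=2, rate=2.0, needs 12-2 = 10; ticks = ceil(10/2.0) = ceil(5.0000) = 5; reading at tick 5 = 2 + 2.0*5 = 12.0000
clock 3: start=2, rate=1.2, needs 12-2 = 10; ticks = ceil(10/1.2) = ceil(8.3333) = 9; reading at tick 9 = 2 + 1.2*9 = 12.8000
Minimum tick count = 5; winners = [2]; smallest index = 2

Answer: 2 5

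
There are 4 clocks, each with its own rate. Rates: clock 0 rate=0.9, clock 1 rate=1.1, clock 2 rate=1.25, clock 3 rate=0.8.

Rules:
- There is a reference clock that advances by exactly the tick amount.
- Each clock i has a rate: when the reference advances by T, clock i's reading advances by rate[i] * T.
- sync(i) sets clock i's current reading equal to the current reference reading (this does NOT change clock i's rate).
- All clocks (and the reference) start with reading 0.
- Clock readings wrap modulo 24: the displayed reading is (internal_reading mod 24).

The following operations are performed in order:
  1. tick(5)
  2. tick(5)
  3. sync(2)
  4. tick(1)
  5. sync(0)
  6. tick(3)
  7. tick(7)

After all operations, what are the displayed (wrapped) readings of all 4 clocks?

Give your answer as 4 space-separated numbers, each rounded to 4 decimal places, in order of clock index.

After op 1 tick(5): ref=5.0000 raw=[4.5000 5.5000 6.2500 4.0000]
After op 2 tick(5): ref=10.0000 raw=[9.0000 11.0000 12.5000 8.0000]
After op 3 sync(2): ref=10.0000 raw=[9.0000 11.0000 10.0000 8.0000]
After op 4 tick(1): ref=11.0000 raw=[9.9000 12.1000 11.2500 8.8000]
After op 5 sync(0): ref=11.0000 raw=[11.0000 12.1000 11.2500 8.8000]
After op 6 tick(3): ref=14.0000 raw=[13.7000 15.4000 15.0000 11.2000]
After op 7 tick(7): ref=21.0000 raw=[20.0000 23.1000 23.7500 16.8000]
Wrap final raw readings (mod 24): 20.0000 mod 24 = 20.0000; 23.1000 mod 24 = 23.1000; 23.7500 mod 24 = 23.7500; 16.8000 mod 24 = 16.8000

Answer: 20.0000 23.1000 23.7500 16.8000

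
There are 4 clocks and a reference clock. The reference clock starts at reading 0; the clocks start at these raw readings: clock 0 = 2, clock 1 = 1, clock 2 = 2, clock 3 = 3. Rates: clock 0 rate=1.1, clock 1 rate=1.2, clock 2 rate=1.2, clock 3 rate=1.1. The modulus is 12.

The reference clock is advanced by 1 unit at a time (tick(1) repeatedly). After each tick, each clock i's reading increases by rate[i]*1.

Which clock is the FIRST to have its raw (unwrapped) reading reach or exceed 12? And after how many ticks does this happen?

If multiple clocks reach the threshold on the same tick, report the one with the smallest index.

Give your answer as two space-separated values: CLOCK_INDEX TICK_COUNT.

Answer: 2 9

Derivation:
clock 0: start=2, rate=1.1, needs 12-2 = 10; ticks = ceil(10/1.1) = ceil(9.0909) = 10; reading at tick 10 = 2 + 1.1*10 = 13.0000
clock 1: start=1, rate=1.2, needs 12-1 = 11; ticks = ceil(11/1.2) = ceil(9.1667) = 10; reading at tick 10 = 1 + 1.2*10 = 13.0000
clock 2: start=2, rate=1.2, needs 12-2 = 10; ticks = ceil(10/1.2) = ceil(8.3333) = 9; reading at tick 9 = 2 + 1.2*9 = 12.8000
clock 3: start=3, rate=1.1, needs 12-3 = 9; ticks = ceil(9/1.1) = ceil(8.1818) = 9; reading at tick 9 = 3 + 1.1*9 = 12.9000
Minimum tick count = 9; winners = [2, 3]; smallest index = 2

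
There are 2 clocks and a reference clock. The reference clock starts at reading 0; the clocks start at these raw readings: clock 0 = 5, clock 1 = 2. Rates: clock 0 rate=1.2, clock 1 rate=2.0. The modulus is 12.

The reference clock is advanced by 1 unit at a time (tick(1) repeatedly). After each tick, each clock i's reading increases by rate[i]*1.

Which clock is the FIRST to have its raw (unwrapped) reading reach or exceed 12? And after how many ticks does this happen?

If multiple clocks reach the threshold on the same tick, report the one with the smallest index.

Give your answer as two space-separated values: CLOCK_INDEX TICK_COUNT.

clock 0: start=5, rate=1.2, needs 12-5 = 7; ticks = ceil(7/1.2) = ceil(5.8333) = 6; reading at tick 6 = 5 + 1.2*6 = 12.2000
clock 1: start=2, rate=2.0, needs 12-2 = 10; ticks = ceil(10/2.0) = ceil(5.0000) = 5; reading at tick 5 = 2 + 2.0*5 = 12.0000
Minimum tick count = 5; winners = [1]; smallest index = 1

Answer: 1 5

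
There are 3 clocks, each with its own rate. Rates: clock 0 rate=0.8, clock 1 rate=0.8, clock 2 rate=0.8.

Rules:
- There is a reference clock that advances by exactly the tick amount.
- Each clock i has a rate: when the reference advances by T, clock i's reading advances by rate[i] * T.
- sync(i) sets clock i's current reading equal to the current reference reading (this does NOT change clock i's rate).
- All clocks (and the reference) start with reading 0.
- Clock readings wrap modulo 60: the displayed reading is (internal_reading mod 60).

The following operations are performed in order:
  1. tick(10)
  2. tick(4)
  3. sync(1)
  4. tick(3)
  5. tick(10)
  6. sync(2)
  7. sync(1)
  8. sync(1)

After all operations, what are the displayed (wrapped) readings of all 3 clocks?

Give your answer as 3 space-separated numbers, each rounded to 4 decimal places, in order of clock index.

After op 1 tick(10): ref=10.0000 raw=[8.0000 8.0000 8.0000]
After op 2 tick(4): ref=14.0000 raw=[11.2000 11.2000 11.2000]
After op 3 sync(1): ref=14.0000 raw=[11.2000 14.0000 11.2000]
After op 4 tick(3): ref=17.0000 raw=[13.6000 16.4000 13.6000]
After op 5 tick(10): ref=27.0000 raw=[21.6000 24.4000 21.6000]
After op 6 sync(2): ref=27.0000 raw=[21.6000 24.4000 27.0000]
After op 7 sync(1): ref=27.0000 raw=[21.6000 27.0000 27.0000]
After op 8 sync(1): ref=27.0000 raw=[21.6000 27.0000 27.0000]
Wrap final raw readings (mod 60): 21.6000 mod 60 = 21.6000; 27.0000 mod 60 = 27.0000; 27.0000 mod 60 = 27.0000

Answer: 21.6000 27.0000 27.0000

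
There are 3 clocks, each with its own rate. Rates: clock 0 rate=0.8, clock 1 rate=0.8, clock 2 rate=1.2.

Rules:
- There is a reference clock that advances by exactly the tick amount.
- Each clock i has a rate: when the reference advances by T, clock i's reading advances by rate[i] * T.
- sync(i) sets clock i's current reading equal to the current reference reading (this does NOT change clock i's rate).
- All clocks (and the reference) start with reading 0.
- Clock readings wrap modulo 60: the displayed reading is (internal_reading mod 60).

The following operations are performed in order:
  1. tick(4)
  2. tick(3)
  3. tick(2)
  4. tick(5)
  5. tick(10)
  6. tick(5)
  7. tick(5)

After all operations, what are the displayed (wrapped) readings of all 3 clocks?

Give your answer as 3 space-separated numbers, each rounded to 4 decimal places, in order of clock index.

Answer: 27.2000 27.2000 40.8000

Derivation:
After op 1 tick(4): ref=4.0000 raw=[3.2000 3.2000 4.8000]
After op 2 tick(3): ref=7.0000 raw=[5.6000 5.6000 8.4000]
After op 3 tick(2): ref=9.0000 raw=[7.2000 7.2000 10.8000]
After op 4 tick(5): ref=14.0000 raw=[11.2000 11.2000 16.8000]
After op 5 tick(10): ref=24.0000 raw=[19.2000 19.2000 28.8000]
After op 6 tick(5): ref=29.0000 raw=[23.2000 23.2000 34.8000]
After op 7 tick(5): ref=34.0000 raw=[27.2000 27.2000 40.8000]
Wrap final raw readings (mod 60): 27.2000 mod 60 = 27.2000; 27.2000 mod 60 = 27.2000; 40.8000 mod 60 = 40.8000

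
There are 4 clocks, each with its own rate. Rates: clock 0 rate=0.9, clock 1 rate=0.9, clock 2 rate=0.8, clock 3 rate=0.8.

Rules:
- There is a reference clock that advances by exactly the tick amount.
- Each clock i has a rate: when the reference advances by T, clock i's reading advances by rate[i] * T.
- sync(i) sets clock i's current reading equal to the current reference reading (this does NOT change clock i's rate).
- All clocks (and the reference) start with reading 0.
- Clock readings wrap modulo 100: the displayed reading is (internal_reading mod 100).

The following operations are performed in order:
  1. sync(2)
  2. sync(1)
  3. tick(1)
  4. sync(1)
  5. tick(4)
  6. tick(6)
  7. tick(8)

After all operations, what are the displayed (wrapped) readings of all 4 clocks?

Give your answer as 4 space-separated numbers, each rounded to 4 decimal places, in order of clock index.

After op 1 sync(2): ref=0.0000 raw=[0.0000 0.0000 0.0000 0.0000]
After op 2 sync(1): ref=0.0000 raw=[0.0000 0.0000 0.0000 0.0000]
After op 3 tick(1): ref=1.0000 raw=[0.9000 0.9000 0.8000 0.8000]
After op 4 sync(1): ref=1.0000 raw=[0.9000 1.0000 0.8000 0.8000]
After op 5 tick(4): ref=5.0000 raw=[4.5000 4.6000 4.0000 4.0000]
After op 6 tick(6): ref=11.0000 raw=[9.9000 10.0000 8.8000 8.8000]
After op 7 tick(8): ref=19.0000 raw=[17.1000 17.2000 15.2000 15.2000]
Wrap final raw readings (mod 100): 17.1000 mod 100 = 17.1000; 17.2000 mod 100 = 17.2000; 15.2000 mod 100 = 15.2000; 15.2000 mod 100 = 15.2000

Answer: 17.1000 17.2000 15.2000 15.2000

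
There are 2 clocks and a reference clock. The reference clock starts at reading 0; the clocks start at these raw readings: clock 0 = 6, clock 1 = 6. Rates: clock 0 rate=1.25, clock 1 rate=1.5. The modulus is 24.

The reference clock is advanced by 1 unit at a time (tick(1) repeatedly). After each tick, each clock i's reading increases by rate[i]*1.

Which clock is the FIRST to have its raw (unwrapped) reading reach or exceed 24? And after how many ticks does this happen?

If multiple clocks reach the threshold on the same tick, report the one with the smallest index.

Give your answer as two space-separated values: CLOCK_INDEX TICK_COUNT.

Answer: 1 12

Derivation:
clock 0: start=6, rate=1.25, needs 24-6 = 18; ticks = ceil(18/1.25) = ceil(14.4000) = 15; reading at tick 15 = 6 + 1.25*15 = 24.7500
clock 1: start=6, rate=1.5, needs 24-6 = 18; ticks = ceil(18/1.5) = ceil(12.0000) = 12; reading at tick 12 = 6 + 1.5*12 = 24.0000
Minimum tick count = 12; winners = [1]; smallest index = 1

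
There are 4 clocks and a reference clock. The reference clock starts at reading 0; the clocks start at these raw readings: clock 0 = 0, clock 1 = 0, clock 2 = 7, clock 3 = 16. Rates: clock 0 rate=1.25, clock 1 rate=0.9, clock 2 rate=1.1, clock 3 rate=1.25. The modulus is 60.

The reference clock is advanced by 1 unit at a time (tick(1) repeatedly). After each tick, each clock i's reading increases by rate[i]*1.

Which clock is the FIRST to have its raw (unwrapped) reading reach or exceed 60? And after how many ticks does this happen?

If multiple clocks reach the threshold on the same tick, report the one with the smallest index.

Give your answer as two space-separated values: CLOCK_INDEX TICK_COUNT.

clock 0: start=0, rate=1.25, needs 60-0 = 60; ticks = ceil(60/1.25) = ceil(48.0000) = 48; reading at tick 48 = 0 + 1.25*48 = 60.0000
clock 1: start=0, rate=0.9, needs 60-0 = 60; ticks = ceil(60/0.9) = ceil(66.6667) = 67; reading at tick 67 = 0 + 0.9*67 = 60.3000
clock 2: start=7, rate=1.1, needs 60-7 = 53; ticks = ceil(53/1.1) = ceil(48.1818) = 49; reading at tick 49 = 7 + 1.1*49 = 60.9000
clock 3: start=16, rate=1.25, needs 60-16 = 44; ticks = ceil(44/1.25) = ceil(35.2000) = 36; reading at tick 36 = 16 + 1.25*36 = 61.0000
Minimum tick count = 36; winners = [3]; smallest index = 3

Answer: 3 36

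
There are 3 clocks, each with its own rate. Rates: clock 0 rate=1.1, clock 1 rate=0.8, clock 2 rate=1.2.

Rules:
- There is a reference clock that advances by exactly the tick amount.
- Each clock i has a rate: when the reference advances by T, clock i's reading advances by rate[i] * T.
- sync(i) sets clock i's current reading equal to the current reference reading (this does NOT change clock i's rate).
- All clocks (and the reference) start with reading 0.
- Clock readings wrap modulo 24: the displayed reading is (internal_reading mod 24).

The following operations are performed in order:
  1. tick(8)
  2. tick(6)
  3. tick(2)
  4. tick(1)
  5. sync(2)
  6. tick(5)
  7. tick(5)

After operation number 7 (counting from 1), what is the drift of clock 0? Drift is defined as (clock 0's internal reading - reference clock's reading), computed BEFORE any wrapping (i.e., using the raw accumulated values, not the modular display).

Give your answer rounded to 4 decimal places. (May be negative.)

After op 1 tick(8): ref=8.0000 raw=[8.8000 6.4000 9.6000]
After op 2 tick(6): ref=14.0000 raw=[15.4000 11.2000 16.8000]
After op 3 tick(2): ref=16.0000 raw=[17.6000 12.8000 19.2000]
After op 4 tick(1): ref=17.0000 raw=[18.7000 13.6000 20.4000]
After op 5 sync(2): ref=17.0000 raw=[18.7000 13.6000 17.0000]
After op 6 tick(5): ref=22.0000 raw=[24.2000 17.6000 23.0000]
After op 7 tick(5): ref=27.0000 raw=[29.7000 21.6000 29.0000]
Drift of clock 0 after op 7: 29.7000 - 27.0000 = 2.7000

Answer: 2.7000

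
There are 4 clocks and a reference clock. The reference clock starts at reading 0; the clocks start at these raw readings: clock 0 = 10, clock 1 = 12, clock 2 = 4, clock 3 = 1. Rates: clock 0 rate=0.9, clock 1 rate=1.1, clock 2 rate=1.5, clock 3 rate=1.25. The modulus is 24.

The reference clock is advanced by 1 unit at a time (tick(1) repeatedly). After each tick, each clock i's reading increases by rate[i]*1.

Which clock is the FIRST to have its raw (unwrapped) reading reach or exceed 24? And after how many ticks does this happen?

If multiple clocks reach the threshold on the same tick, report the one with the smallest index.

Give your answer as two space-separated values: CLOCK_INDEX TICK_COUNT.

Answer: 1 11

Derivation:
clock 0: start=10, rate=0.9, needs 24-10 = 14; ticks = ceil(14/0.9) = ceil(15.5556) = 16; reading at tick 16 = 10 + 0.9*16 = 24.4000
clock 1: start=12, rate=1.1, needs 24-12 = 12; ticks = ceil(12/1.1) = ceil(10.9091) = 11; reading at tick 11 = 12 + 1.1*11 = 24.1000
clock 2: start=4, rate=1.5, needs 24-4 = 20; ticks = ceil(20/1.5) = ceil(13.3333) = 14; reading at tick 14 = 4 + 1.5*14 = 25.0000
clock 3: start=1, rate=1.25, needs 24-1 = 23; ticks = ceil(23/1.25) = ceil(18.4000) = 19; reading at tick 19 = 1 + 1.25*19 = 24.7500
Minimum tick count = 11; winners = [1]; smallest index = 1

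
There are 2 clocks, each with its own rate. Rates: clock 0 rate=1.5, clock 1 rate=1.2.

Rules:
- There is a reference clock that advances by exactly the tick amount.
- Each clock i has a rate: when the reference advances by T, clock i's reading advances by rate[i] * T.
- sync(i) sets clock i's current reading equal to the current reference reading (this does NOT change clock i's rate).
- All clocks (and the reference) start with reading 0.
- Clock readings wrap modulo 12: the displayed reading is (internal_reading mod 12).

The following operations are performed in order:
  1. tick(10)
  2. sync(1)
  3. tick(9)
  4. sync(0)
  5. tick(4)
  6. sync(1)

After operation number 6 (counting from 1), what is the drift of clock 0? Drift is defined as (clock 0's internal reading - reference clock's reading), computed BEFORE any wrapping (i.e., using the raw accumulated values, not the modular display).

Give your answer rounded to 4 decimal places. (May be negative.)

Answer: 2.0000

Derivation:
After op 1 tick(10): ref=10.0000 raw=[15.0000 12.0000]
After op 2 sync(1): ref=10.0000 raw=[15.0000 10.0000]
After op 3 tick(9): ref=19.0000 raw=[28.5000 20.8000]
After op 4 sync(0): ref=19.0000 raw=[19.0000 20.8000]
After op 5 tick(4): ref=23.0000 raw=[25.0000 25.6000]
After op 6 sync(1): ref=23.0000 raw=[25.0000 23.0000]
Drift of clock 0 after op 6: 25.0000 - 23.0000 = 2.0000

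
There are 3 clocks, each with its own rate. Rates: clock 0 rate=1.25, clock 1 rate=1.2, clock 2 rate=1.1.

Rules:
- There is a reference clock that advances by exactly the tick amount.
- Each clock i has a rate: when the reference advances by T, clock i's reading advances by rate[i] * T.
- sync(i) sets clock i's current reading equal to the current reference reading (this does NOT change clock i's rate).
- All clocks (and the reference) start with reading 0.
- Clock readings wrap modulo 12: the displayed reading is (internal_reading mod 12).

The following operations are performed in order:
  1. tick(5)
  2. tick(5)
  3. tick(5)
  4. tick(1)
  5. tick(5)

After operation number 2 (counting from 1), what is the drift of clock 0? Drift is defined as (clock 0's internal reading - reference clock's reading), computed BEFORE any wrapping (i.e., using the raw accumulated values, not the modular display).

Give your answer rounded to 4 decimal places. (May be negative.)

Answer: 2.5000

Derivation:
After op 1 tick(5): ref=5.0000 raw=[6.2500 6.0000 5.5000]
After op 2 tick(5): ref=10.0000 raw=[12.5000 12.0000 11.0000]
Drift of clock 0 after op 2: 12.5000 - 10.0000 = 2.5000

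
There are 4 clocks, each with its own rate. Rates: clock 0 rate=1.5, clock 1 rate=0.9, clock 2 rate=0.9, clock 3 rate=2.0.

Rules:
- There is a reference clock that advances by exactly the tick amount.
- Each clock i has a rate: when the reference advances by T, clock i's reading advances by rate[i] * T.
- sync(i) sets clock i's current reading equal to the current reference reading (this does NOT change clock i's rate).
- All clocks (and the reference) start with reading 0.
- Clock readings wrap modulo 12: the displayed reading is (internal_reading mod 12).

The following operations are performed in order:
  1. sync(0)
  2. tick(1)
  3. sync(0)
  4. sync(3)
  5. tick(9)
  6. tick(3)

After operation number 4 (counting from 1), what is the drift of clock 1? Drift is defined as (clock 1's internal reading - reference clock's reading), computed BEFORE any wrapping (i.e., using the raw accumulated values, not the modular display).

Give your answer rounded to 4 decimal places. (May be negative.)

After op 1 sync(0): ref=0.0000 raw=[0.0000 0.0000 0.0000 0.0000]
After op 2 tick(1): ref=1.0000 raw=[1.5000 0.9000 0.9000 2.0000]
After op 3 sync(0): ref=1.0000 raw=[1.0000 0.9000 0.9000 2.0000]
After op 4 sync(3): ref=1.0000 raw=[1.0000 0.9000 0.9000 1.0000]
Drift of clock 1 after op 4: 0.9000 - 1.0000 = -0.1000

Answer: -0.1000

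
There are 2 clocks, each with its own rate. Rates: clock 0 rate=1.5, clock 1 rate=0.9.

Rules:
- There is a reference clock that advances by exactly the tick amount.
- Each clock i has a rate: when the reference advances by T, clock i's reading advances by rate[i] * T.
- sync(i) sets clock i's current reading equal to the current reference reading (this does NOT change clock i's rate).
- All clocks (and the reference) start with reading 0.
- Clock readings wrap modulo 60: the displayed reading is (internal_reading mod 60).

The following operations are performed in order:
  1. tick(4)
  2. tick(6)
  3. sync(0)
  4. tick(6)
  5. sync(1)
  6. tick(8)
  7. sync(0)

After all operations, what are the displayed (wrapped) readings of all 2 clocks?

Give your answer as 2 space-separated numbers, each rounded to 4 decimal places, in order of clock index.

After op 1 tick(4): ref=4.0000 raw=[6.0000 3.6000]
After op 2 tick(6): ref=10.0000 raw=[15.0000 9.0000]
After op 3 sync(0): ref=10.0000 raw=[10.0000 9.0000]
After op 4 tick(6): ref=16.0000 raw=[19.0000 14.4000]
After op 5 sync(1): ref=16.0000 raw=[19.0000 16.0000]
After op 6 tick(8): ref=24.0000 raw=[31.0000 23.2000]
After op 7 sync(0): ref=24.0000 raw=[24.0000 23.2000]
Wrap final raw readings (mod 60): 24.0000 mod 60 = 24.0000; 23.2000 mod 60 = 23.2000

Answer: 24.0000 23.2000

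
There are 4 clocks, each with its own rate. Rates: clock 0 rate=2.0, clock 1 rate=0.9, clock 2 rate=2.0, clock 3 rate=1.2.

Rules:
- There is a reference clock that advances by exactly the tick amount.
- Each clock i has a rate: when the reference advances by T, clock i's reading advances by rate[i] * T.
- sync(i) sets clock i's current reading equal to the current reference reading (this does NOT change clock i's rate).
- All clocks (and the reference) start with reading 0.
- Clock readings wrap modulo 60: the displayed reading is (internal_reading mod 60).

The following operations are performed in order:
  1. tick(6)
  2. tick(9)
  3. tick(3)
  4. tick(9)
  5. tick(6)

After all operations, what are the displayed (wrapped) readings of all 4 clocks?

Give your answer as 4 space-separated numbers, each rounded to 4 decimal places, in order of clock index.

Answer: 6.0000 29.7000 6.0000 39.6000

Derivation:
After op 1 tick(6): ref=6.0000 raw=[12.0000 5.4000 12.0000 7.2000]
After op 2 tick(9): ref=15.0000 raw=[30.0000 13.5000 30.0000 18.0000]
After op 3 tick(3): ref=18.0000 raw=[36.0000 16.2000 36.0000 21.6000]
After op 4 tick(9): ref=27.0000 raw=[54.0000 24.3000 54.0000 32.4000]
After op 5 tick(6): ref=33.0000 raw=[66.0000 29.7000 66.0000 39.6000]
Wrap final raw readings (mod 60): 66.0000 mod 60 = 6.0000; 29.7000 mod 60 = 29.7000; 66.0000 mod 60 = 6.0000; 39.6000 mod 60 = 39.6000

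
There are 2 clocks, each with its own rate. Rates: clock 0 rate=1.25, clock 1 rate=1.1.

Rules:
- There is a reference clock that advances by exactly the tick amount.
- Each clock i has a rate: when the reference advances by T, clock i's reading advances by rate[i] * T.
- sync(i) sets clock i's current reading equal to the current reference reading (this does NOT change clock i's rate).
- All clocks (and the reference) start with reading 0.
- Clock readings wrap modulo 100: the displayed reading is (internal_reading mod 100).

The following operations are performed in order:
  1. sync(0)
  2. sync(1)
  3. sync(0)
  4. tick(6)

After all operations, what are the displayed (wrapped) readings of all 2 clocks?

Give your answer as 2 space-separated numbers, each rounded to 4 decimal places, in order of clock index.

Answer: 7.5000 6.6000

Derivation:
After op 1 sync(0): ref=0.0000 raw=[0.0000 0.0000]
After op 2 sync(1): ref=0.0000 raw=[0.0000 0.0000]
After op 3 sync(0): ref=0.0000 raw=[0.0000 0.0000]
After op 4 tick(6): ref=6.0000 raw=[7.5000 6.6000]
Wrap final raw readings (mod 100): 7.5000 mod 100 = 7.5000; 6.6000 mod 100 = 6.6000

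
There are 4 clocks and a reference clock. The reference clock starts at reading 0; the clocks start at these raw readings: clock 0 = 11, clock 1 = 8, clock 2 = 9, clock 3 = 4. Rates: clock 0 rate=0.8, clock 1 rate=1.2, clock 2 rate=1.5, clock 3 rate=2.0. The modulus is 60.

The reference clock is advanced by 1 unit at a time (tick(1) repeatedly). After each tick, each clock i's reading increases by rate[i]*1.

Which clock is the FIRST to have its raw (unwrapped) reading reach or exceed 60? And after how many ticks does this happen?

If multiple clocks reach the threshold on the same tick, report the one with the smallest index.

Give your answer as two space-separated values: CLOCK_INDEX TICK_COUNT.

clock 0: start=11, rate=0.8, needs 60-11 = 49; ticks = ceil(49/0.8) = ceil(61.2500) = 62; reading at tick 62 = 11 + 0.8*62 = 60.6000
clock 1: start=8, rate=1.2, needs 60-8 = 52; ticks = ceil(52/1.2) = ceil(43.3333) = 44; reading at tick 44 = 8 + 1.2*44 = 60.8000
clock 2: start=9, rate=1.5, needs 60-9 = 51; ticks = ceil(51/1.5) = ceil(34.0000) = 34; reading at tick 34 = 9 + 1.5*34 = 60.0000
clock 3: start=4, rate=2.0, needs 60-4 = 56; ticks = ceil(56/2.0) = ceil(28.0000) = 28; reading at tick 28 = 4 + 2.0*28 = 60.0000
Minimum tick count = 28; winners = [3]; smallest index = 3

Answer: 3 28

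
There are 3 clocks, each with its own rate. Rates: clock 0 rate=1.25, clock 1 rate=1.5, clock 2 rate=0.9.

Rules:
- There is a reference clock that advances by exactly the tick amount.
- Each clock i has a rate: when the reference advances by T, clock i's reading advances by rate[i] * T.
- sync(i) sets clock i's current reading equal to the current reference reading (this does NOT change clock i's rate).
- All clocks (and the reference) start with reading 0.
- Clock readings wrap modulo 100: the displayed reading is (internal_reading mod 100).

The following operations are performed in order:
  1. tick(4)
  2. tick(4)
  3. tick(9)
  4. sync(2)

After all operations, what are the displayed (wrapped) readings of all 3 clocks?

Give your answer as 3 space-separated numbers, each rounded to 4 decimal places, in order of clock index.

Answer: 21.2500 25.5000 17.0000

Derivation:
After op 1 tick(4): ref=4.0000 raw=[5.0000 6.0000 3.6000]
After op 2 tick(4): ref=8.0000 raw=[10.0000 12.0000 7.2000]
After op 3 tick(9): ref=17.0000 raw=[21.2500 25.5000 15.3000]
After op 4 sync(2): ref=17.0000 raw=[21.2500 25.5000 17.0000]
Wrap final raw readings (mod 100): 21.2500 mod 100 = 21.2500; 25.5000 mod 100 = 25.5000; 17.0000 mod 100 = 17.0000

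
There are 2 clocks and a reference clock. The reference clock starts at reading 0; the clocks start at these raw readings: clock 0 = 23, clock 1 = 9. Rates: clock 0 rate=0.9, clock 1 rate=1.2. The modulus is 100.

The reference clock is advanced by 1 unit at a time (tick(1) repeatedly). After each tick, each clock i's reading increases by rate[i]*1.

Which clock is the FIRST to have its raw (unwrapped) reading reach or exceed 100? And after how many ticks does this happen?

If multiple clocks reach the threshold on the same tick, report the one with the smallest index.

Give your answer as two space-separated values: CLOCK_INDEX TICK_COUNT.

clock 0: start=23, rate=0.9, needs 100-23 = 77; ticks = ceil(77/0.9) = ceil(85.5556) = 86; reading at tick 86 = 23 + 0.9*86 = 100.4000
clock 1: start=9, rate=1.2, needs 100-9 = 91; ticks = ceil(91/1.2) = ceil(75.8333) = 76; reading at tick 76 = 9 + 1.2*76 = 100.2000
Minimum tick count = 76; winners = [1]; smallest index = 1

Answer: 1 76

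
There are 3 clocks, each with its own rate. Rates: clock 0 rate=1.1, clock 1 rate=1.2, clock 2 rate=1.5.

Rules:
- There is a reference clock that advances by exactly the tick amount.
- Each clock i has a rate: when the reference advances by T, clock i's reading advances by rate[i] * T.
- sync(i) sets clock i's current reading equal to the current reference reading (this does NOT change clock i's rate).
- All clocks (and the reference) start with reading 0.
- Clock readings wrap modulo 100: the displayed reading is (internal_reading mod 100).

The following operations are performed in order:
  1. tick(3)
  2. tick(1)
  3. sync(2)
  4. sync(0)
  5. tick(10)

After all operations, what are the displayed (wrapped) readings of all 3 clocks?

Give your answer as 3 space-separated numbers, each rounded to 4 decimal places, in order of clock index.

After op 1 tick(3): ref=3.0000 raw=[3.3000 3.6000 4.5000]
After op 2 tick(1): ref=4.0000 raw=[4.4000 4.8000 6.0000]
After op 3 sync(2): ref=4.0000 raw=[4.4000 4.8000 4.0000]
After op 4 sync(0): ref=4.0000 raw=[4.0000 4.8000 4.0000]
After op 5 tick(10): ref=14.0000 raw=[15.0000 16.8000 19.0000]
Wrap final raw readings (mod 100): 15.0000 mod 100 = 15.0000; 16.8000 mod 100 = 16.8000; 19.0000 mod 100 = 19.0000

Answer: 15.0000 16.8000 19.0000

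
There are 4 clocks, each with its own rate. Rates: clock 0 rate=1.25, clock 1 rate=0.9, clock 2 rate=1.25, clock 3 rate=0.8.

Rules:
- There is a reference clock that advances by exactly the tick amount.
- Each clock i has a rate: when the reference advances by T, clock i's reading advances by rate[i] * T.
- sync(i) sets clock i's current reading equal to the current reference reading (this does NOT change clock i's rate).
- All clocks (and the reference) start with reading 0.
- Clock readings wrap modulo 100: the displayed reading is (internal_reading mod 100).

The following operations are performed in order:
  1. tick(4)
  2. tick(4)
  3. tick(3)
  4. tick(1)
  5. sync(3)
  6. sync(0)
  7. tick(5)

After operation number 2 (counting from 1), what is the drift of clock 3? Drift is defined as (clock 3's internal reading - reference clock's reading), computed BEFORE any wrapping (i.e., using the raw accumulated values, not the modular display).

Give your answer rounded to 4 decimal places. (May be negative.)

Answer: -1.6000

Derivation:
After op 1 tick(4): ref=4.0000 raw=[5.0000 3.6000 5.0000 3.2000]
After op 2 tick(4): ref=8.0000 raw=[10.0000 7.2000 10.0000 6.4000]
Drift of clock 3 after op 2: 6.4000 - 8.0000 = -1.6000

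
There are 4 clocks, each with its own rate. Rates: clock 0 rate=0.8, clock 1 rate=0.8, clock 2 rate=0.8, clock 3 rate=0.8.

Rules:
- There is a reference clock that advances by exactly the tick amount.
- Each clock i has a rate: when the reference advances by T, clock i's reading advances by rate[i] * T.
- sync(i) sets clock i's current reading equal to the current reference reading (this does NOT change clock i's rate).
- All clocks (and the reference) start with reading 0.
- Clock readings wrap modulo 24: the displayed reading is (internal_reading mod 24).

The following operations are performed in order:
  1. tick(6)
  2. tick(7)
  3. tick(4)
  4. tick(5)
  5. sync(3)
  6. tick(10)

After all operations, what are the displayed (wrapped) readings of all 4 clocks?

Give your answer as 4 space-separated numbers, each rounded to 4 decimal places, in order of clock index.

After op 1 tick(6): ref=6.0000 raw=[4.8000 4.8000 4.8000 4.8000]
After op 2 tick(7): ref=13.0000 raw=[10.4000 10.4000 10.4000 10.4000]
After op 3 tick(4): ref=17.0000 raw=[13.6000 13.6000 13.6000 13.6000]
After op 4 tick(5): ref=22.0000 raw=[17.6000 17.6000 17.6000 17.6000]
After op 5 sync(3): ref=22.0000 raw=[17.6000 17.6000 17.6000 22.0000]
After op 6 tick(10): ref=32.0000 raw=[25.6000 25.6000 25.6000 30.0000]
Wrap final raw readings (mod 24): 25.6000 mod 24 = 1.6000; 25.6000 mod 24 = 1.6000; 25.6000 mod 24 = 1.6000; 30.0000 mod 24 = 6.0000

Answer: 1.6000 1.6000 1.6000 6.0000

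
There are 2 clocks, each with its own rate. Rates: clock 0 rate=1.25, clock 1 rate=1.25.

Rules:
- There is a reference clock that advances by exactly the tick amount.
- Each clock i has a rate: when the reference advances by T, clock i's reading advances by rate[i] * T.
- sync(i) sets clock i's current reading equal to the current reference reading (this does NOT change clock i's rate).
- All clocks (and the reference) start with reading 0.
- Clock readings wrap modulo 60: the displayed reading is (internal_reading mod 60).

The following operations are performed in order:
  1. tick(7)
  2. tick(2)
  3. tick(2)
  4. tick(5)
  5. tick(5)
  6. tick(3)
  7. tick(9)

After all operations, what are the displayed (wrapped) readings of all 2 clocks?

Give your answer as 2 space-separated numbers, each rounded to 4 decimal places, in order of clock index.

After op 1 tick(7): ref=7.0000 raw=[8.7500 8.7500]
After op 2 tick(2): ref=9.0000 raw=[11.2500 11.2500]
After op 3 tick(2): ref=11.0000 raw=[13.7500 13.7500]
After op 4 tick(5): ref=16.0000 raw=[20.0000 20.0000]
After op 5 tick(5): ref=21.0000 raw=[26.2500 26.2500]
After op 6 tick(3): ref=24.0000 raw=[30.0000 30.0000]
After op 7 tick(9): ref=33.0000 raw=[41.2500 41.2500]
Wrap final raw readings (mod 60): 41.2500 mod 60 = 41.2500; 41.2500 mod 60 = 41.2500

Answer: 41.2500 41.2500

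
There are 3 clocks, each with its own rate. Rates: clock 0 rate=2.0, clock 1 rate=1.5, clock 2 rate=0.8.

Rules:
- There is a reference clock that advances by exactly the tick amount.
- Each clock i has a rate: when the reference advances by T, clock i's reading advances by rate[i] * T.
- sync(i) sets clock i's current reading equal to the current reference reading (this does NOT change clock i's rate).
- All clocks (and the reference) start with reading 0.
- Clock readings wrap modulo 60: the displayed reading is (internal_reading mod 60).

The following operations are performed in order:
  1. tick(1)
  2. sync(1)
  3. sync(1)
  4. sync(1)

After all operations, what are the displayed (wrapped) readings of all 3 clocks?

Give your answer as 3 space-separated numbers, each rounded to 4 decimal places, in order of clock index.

Answer: 2.0000 1.0000 0.8000

Derivation:
After op 1 tick(1): ref=1.0000 raw=[2.0000 1.5000 0.8000]
After op 2 sync(1): ref=1.0000 raw=[2.0000 1.0000 0.8000]
After op 3 sync(1): ref=1.0000 raw=[2.0000 1.0000 0.8000]
After op 4 sync(1): ref=1.0000 raw=[2.0000 1.0000 0.8000]
Wrap final raw readings (mod 60): 2.0000 mod 60 = 2.0000; 1.0000 mod 60 = 1.0000; 0.8000 mod 60 = 0.8000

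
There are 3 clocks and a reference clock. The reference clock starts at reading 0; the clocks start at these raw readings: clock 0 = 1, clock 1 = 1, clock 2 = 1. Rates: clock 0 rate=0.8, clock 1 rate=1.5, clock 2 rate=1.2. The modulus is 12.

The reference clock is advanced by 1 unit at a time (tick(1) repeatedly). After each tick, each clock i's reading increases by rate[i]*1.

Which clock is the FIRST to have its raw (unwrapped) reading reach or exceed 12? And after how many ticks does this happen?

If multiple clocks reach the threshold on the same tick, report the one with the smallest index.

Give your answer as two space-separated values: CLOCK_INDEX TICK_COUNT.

clock 0: start=1, rate=0.8, needs 12-1 = 11; ticks = ceil(11/0.8) = ceil(13.7500) = 14; reading at tick 14 = 1 + 0.8*14 = 12.2000
clock 1: start=1, rate=1.5, needs 12-1 = 11; ticks = ceil(11/1.5) = ceil(7.3333) = 8; reading at tick 8 = 1 + 1.5*8 = 13.0000
clock 2: start=1, rate=1.2, needs 12-1 = 11; ticks = ceil(11/1.2) = ceil(9.1667) = 10; reading at tick 10 = 1 + 1.2*10 = 13.0000
Minimum tick count = 8; winners = [1]; smallest index = 1

Answer: 1 8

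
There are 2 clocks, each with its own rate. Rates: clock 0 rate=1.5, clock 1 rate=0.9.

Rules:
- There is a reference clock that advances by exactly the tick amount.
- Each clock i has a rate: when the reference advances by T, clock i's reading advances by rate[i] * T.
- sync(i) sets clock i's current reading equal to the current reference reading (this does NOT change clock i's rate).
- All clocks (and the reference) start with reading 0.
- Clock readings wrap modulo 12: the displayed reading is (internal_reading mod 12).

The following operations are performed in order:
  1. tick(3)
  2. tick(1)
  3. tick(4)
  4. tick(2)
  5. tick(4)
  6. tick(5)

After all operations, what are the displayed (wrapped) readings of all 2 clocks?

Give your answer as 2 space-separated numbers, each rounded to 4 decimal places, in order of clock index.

After op 1 tick(3): ref=3.0000 raw=[4.5000 2.7000]
After op 2 tick(1): ref=4.0000 raw=[6.0000 3.6000]
After op 3 tick(4): ref=8.0000 raw=[12.0000 7.2000]
After op 4 tick(2): ref=10.0000 raw=[15.0000 9.0000]
After op 5 tick(4): ref=14.0000 raw=[21.0000 12.6000]
After op 6 tick(5): ref=19.0000 raw=[28.5000 17.1000]
Wrap final raw readings (mod 12): 28.5000 mod 12 = 4.5000; 17.1000 mod 12 = 5.1000

Answer: 4.5000 5.1000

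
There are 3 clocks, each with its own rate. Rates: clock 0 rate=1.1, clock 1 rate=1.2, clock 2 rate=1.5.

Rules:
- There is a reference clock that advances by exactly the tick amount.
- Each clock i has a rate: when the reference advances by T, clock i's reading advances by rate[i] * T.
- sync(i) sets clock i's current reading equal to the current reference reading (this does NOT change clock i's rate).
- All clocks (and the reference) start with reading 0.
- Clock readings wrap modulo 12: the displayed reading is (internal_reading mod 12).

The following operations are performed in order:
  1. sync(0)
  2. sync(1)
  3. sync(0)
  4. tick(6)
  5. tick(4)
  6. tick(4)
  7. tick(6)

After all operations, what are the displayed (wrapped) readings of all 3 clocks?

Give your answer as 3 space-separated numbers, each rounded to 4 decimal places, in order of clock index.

Answer: 10.0000 0.0000 6.0000

Derivation:
After op 1 sync(0): ref=0.0000 raw=[0.0000 0.0000 0.0000]
After op 2 sync(1): ref=0.0000 raw=[0.0000 0.0000 0.0000]
After op 3 sync(0): ref=0.0000 raw=[0.0000 0.0000 0.0000]
After op 4 tick(6): ref=6.0000 raw=[6.6000 7.2000 9.0000]
After op 5 tick(4): ref=10.0000 raw=[11.0000 12.0000 15.0000]
After op 6 tick(4): ref=14.0000 raw=[15.4000 16.8000 21.0000]
After op 7 tick(6): ref=20.0000 raw=[22.0000 24.0000 30.0000]
Wrap final raw readings (mod 12): 22.0000 mod 12 = 10.0000; 24.0000 mod 12 = 0.0000; 30.0000 mod 12 = 6.0000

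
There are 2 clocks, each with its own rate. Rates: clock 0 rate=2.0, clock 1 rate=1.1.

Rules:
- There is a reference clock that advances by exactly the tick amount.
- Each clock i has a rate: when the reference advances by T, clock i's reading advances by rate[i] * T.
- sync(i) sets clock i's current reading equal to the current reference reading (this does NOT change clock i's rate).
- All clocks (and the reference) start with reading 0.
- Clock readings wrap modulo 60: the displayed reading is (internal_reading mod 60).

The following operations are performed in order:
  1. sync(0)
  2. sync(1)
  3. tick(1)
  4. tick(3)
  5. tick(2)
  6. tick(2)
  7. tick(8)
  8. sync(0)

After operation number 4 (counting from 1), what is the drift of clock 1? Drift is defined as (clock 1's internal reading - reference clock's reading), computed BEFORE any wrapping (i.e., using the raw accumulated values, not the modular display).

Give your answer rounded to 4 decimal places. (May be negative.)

After op 1 sync(0): ref=0.0000 raw=[0.0000 0.0000]
After op 2 sync(1): ref=0.0000 raw=[0.0000 0.0000]
After op 3 tick(1): ref=1.0000 raw=[2.0000 1.1000]
After op 4 tick(3): ref=4.0000 raw=[8.0000 4.4000]
Drift of clock 1 after op 4: 4.4000 - 4.0000 = 0.4000

Answer: 0.4000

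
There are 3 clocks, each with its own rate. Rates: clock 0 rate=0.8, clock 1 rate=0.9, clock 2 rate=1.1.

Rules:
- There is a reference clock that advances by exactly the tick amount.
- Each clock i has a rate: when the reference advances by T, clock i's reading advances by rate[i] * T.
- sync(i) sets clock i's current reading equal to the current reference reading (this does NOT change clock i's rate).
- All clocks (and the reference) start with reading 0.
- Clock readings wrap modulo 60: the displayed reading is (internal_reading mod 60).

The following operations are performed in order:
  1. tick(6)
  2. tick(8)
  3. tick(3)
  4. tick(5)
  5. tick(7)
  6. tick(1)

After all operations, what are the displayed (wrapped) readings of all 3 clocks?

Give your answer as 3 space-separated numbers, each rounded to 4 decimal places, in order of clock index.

Answer: 24.0000 27.0000 33.0000

Derivation:
After op 1 tick(6): ref=6.0000 raw=[4.8000 5.4000 6.6000]
After op 2 tick(8): ref=14.0000 raw=[11.2000 12.6000 15.4000]
After op 3 tick(3): ref=17.0000 raw=[13.6000 15.3000 18.7000]
After op 4 tick(5): ref=22.0000 raw=[17.6000 19.8000 24.2000]
After op 5 tick(7): ref=29.0000 raw=[23.2000 26.1000 31.9000]
After op 6 tick(1): ref=30.0000 raw=[24.0000 27.0000 33.0000]
Wrap final raw readings (mod 60): 24.0000 mod 60 = 24.0000; 27.0000 mod 60 = 27.0000; 33.0000 mod 60 = 33.0000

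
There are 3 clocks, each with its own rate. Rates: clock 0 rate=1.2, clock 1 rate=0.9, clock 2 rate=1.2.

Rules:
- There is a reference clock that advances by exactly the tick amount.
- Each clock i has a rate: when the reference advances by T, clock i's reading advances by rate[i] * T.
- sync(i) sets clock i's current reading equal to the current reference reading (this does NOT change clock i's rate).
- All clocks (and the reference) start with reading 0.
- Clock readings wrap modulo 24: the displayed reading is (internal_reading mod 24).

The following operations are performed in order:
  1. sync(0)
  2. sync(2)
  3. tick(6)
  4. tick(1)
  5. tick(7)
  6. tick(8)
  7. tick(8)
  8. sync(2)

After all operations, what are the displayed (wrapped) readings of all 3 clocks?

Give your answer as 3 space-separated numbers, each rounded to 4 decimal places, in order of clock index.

After op 1 sync(0): ref=0.0000 raw=[0.0000 0.0000 0.0000]
After op 2 sync(2): ref=0.0000 raw=[0.0000 0.0000 0.0000]
After op 3 tick(6): ref=6.0000 raw=[7.2000 5.4000 7.2000]
After op 4 tick(1): ref=7.0000 raw=[8.4000 6.3000 8.4000]
After op 5 tick(7): ref=14.0000 raw=[16.8000 12.6000 16.8000]
After op 6 tick(8): ref=22.0000 raw=[26.4000 19.8000 26.4000]
After op 7 tick(8): ref=30.0000 raw=[36.0000 27.0000 36.0000]
After op 8 sync(2): ref=30.0000 raw=[36.0000 27.0000 30.0000]
Wrap final raw readings (mod 24): 36.0000 mod 24 = 12.0000; 27.0000 mod 24 = 3.0000; 30.0000 mod 24 = 6.0000

Answer: 12.0000 3.0000 6.0000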